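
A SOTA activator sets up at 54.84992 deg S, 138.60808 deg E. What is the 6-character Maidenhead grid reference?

PD95hd

Offset from 180°W / 90°S: lon 318.6081°, lat 35.1501°.
Field (20°×10°, letters A–R): lon ⌊318.6081/20⌋ = 15 → P; lat ⌊35.1501/10⌋ = 3 → D.
Square (2°×1°, digits 0–9): lon ⌊18.6081/2⌋ = 9; lat ⌊5.1501/1⌋ = 5.
Subsquare (5′×2.5′, letters a–x): lon ⌊0.6081/0.0833333⌋ = 7 → h; lat ⌊0.1501/0.0416667⌋ = 3 → d.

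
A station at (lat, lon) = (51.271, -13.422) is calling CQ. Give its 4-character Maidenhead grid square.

Add 180° to longitude and 90° to latitude: 166.58, 141.27.
Field: 166.58/20 → 8 → I, 141.27/10 → 14 → O; chars IO.
Square: 6.58/2 → 3, 1.27/1 → 1; chars 31.

IO31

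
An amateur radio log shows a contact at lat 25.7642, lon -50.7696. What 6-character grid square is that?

GL45os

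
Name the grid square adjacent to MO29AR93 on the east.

MO29br03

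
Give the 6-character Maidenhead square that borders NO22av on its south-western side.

NO12xu

Longitude subsquare a = 0; −1 → -1, wraps to 23 = x, carry into square.
Longitude square 2; −1 → 1.
Latitude subsquare v = 21; −1 → 20 = u.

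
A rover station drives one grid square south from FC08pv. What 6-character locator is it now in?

FC08pu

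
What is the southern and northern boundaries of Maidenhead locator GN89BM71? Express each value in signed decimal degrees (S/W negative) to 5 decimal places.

49.50417, 49.50833

Field G=6, N=13: +6·20° lon, +13·10° lat → SW at lon -60°, lat 40°.
Square 8, 9: +8·2° lon, +9·1° lat → SW at lon -44°, lat 49°.
Subsquare b=1, m=12: +1·0.0833333° lon, +12·0.0416667° lat → SW at lon -43.9167°, lat 49.5°.
Extended square 7, 1: +7·0.00833333° lon, +1·0.00416667° lat → SW at lon -43.8583°, lat 49.5042°.
Cell spans 0.00833333° lon × 0.00416667° lat.
south 49.50417, north 49.50833.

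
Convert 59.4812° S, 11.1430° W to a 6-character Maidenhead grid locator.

ID40km

Offset from 180°W / 90°S: lon 168.8570°, lat 30.5188°.
Field: 168.8570/20 → 8 → I, 30.5188/10 → 3 → D; chars ID.
Square: 8.8570/2 → 4, 0.5188/1 → 0; chars 40.
Subsquare: 0.8570/0.0833333 → 10 → k, 0.5188/0.0416667 → 12 → m; chars km.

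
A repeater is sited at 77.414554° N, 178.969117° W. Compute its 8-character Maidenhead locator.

AQ07mj39

Add 180° to longitude and 90° to latitude: 1.03088, 167.41455.
Field (20°×10°, letters A–R): lon ⌊1.03088/20⌋ = 0 → A; lat ⌊167.41455/10⌋ = 16 → Q.
Square (2°×1°, digits 0–9): lon ⌊1.03088/2⌋ = 0; lat ⌊7.41455/1⌋ = 7.
Subsquare (5′×2.5′, letters a–x): lon ⌊1.03088/0.0833333⌋ = 12 → m; lat ⌊0.41455/0.0416667⌋ = 9 → j.
Extended square (30″×15″, digits 0–9): lon ⌊0.03088/0.00833333⌋ = 3; lat ⌊0.03955/0.00416667⌋ = 9.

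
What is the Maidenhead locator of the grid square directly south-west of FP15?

FP04

Longitude square 1; −1 → 0.
Latitude square 5; −1 → 4.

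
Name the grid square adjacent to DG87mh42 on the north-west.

Longitude extended square 4; −1 → 3.
Latitude extended square 2; +1 → 3.

DG87mh33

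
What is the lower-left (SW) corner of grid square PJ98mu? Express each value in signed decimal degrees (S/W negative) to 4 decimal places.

Field P=15, J=9: +15·20° lon, +9·10° lat → SW at lon 120°, lat 0°.
Square 9, 8: +9·2° lon, +8·1° lat → SW at lon 138°, lat 8°.
Subsquare m=12, u=20: +12·0.0833333° lon, +20·0.0416667° lat → SW at lon 139°, lat 8.83333°.
latitude 8.8333, longitude 139.0000.

8.8333, 139.0000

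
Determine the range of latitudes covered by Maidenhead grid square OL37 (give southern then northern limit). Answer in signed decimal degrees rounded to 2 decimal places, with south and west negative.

Field O=14, L=11: +14·20° lon, +11·10° lat → SW at lon 100°, lat 20°.
Square 3, 7: +3·2° lon, +7·1° lat → SW at lon 106°, lat 27°.
Cell spans 2° lon × 1° lat.
south 27.00, north 28.00.

27.00, 28.00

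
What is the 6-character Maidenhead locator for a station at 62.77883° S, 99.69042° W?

EC07df

Shift to the Maidenhead origin (180°W, 90°S): lon 80.3096, lat 27.2212.
Field: 80.3096/20 → 4 → E, 27.2212/10 → 2 → C; chars EC.
Square: 0.3096/2 → 0, 7.2212/1 → 7; chars 07.
Subsquare: 0.3096/0.0833333 → 3 → d, 0.2212/0.0416667 → 5 → f; chars df.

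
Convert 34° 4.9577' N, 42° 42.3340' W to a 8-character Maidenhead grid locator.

GM84pb59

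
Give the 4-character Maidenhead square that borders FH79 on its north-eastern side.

FI80

Longitude square 7; +1 → 8.
Latitude square 9; +1 → 10, wraps to 0, carry into field.
Latitude field H = 7; +1 → 8 = I.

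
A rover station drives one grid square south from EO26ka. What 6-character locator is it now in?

Latitude subsquare a = 0; −1 → -1, wraps to 23 = x, carry into square.
Latitude square 6; −1 → 5.
The longitude characters are unchanged.

EO25kx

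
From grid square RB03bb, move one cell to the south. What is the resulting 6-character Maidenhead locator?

RB03ba

Latitude subsquare b = 1; −1 → 0 = a.
The longitude characters are unchanged.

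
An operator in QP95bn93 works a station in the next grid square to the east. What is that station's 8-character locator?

Longitude extended square 9; +1 → 10, wraps to 0, carry into subsquare.
Longitude subsquare b = 1; +1 → 2 = c.
The latitude characters are unchanged.

QP95cn03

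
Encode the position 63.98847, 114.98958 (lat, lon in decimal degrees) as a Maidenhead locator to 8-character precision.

Shift to the Maidenhead origin (180°W, 90°S): lon 294.98958, lat 153.98847.
Field: 294.98958/20 → 14 → O, 153.98847/10 → 15 → P; chars OP.
Square: 14.98958/2 → 7, 3.98847/1 → 3; chars 73.
Subsquare: 0.98958/0.0833333 → 11 → l, 0.98847/0.0416667 → 23 → x; chars lx.
Extended square: 0.07291/0.00833333 → 8, 0.03014/0.00416667 → 7; chars 87.

OP73lx87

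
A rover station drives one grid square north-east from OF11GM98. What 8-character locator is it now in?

OF11hm09

Longitude extended square 9; +1 → 10, wraps to 0, carry into subsquare.
Longitude subsquare g = 6; +1 → 7 = h.
Latitude extended square 8; +1 → 9.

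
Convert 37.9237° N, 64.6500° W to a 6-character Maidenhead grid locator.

FM77qw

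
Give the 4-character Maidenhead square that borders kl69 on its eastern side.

KL79

Longitude square 6; +1 → 7.
The latitude characters are unchanged.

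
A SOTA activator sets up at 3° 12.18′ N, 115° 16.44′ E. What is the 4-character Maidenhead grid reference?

Add 180° to longitude and 90° to latitude: 295.27, 93.20.
Field: 295.27/20 → 14 → O, 93.20/10 → 9 → J; chars OJ.
Square: 15.27/2 → 7, 3.20/1 → 3; chars 73.

OJ73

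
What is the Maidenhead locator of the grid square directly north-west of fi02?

EI93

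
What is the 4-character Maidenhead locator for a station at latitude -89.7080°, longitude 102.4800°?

Shift to the Maidenhead origin (180°W, 90°S): lon 282.48, lat 0.29.
Field: 282.48/20 → 14 → O, 0.29/10 → 0 → A; chars OA.
Square: 2.48/2 → 1, 0.29/1 → 0; chars 10.

OA10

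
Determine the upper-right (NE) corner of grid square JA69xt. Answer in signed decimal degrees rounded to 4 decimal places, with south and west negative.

Field J=9, A=0: +9·20° lon, +0·10° lat → SW at lon 0°, lat -90°.
Square 6, 9: +6·2° lon, +9·1° lat → SW at lon 12°, lat -81°.
Subsquare x=23, t=19: +23·0.0833333° lon, +19·0.0416667° lat → SW at lon 13.9167°, lat -80.2083°.
Cell spans 0.0833333° lon × 0.0416667° lat. NE corner is SW corner plus one full cell.
latitude -80.1667, longitude 14.0000.

-80.1667, 14.0000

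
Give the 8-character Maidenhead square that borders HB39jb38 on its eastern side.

HB39jb48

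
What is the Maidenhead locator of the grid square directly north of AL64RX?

AL65ra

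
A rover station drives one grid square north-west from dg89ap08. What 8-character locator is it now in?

Longitude extended square 0; −1 → -1, wraps to 9, carry into subsquare.
Longitude subsquare a = 0; −1 → -1, wraps to 23 = x, carry into square.
Longitude square 8; −1 → 7.
Latitude extended square 8; +1 → 9.

DG79xp99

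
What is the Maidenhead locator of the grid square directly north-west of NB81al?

NB71xm

Longitude subsquare a = 0; −1 → -1, wraps to 23 = x, carry into square.
Longitude square 8; −1 → 7.
Latitude subsquare l = 11; +1 → 12 = m.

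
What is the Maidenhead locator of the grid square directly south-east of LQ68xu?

LQ78at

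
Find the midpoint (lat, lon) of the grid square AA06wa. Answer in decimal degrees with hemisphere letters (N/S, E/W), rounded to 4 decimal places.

Field A=0, A=0: +0·20° lon, +0·10° lat → SW at lon -180°, lat -90°.
Square 0, 6: +0·2° lon, +6·1° lat → SW at lon -180°, lat -84°.
Subsquare w=22, a=0: +22·0.0833333° lon, +0·0.0416667° lat → SW at lon -178.167°, lat -84°.
Cell spans 0.0833333° lon × 0.0416667° lat. Centre is SW corner plus half of each.
latitude 83.9792° S, longitude 178.1250° W.

83.9792° S, 178.1250° W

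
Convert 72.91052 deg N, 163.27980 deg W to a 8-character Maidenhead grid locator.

Shift to the Maidenhead origin (180°W, 90°S): lon 16.72020, lat 162.91052.
Field: 16.72020/20 → 0 → A, 162.91052/10 → 16 → Q; chars AQ.
Square: 16.72020/2 → 8, 2.91052/1 → 2; chars 82.
Subsquare: 0.72020/0.0833333 → 8 → i, 0.91052/0.0416667 → 21 → v; chars iv.
Extended square: 0.05353/0.00833333 → 6, 0.03552/0.00416667 → 8; chars 68.

AQ82iv68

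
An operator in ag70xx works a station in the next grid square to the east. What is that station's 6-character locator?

Longitude subsquare x = 23; +1 → 24, wraps to 0 = a, carry into square.
Longitude square 7; +1 → 8.
The latitude characters are unchanged.

AG80ax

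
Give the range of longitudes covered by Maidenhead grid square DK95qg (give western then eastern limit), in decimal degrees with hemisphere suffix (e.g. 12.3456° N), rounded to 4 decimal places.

Field D=3, K=10: +3·20° lon, +10·10° lat → SW at lon -120°, lat 10°.
Square 9, 5: +9·2° lon, +5·1° lat → SW at lon -102°, lat 15°.
Subsquare q=16, g=6: +16·0.0833333° lon, +6·0.0416667° lat → SW at lon -100.667°, lat 15.25°.
Cell spans 0.0833333° lon × 0.0416667° lat.
west 100.6667° W, east 100.5833° W.

100.6667° W, 100.5833° W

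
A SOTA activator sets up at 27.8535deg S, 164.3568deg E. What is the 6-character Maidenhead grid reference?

RG22ed

Shift to the Maidenhead origin (180°W, 90°S): lon 344.3568, lat 62.1465.
Field: lon ⌊344.3568/20⌋ = 17 → R; lat ⌊62.1465/10⌋ = 6 → G.
Square: lon ⌊4.3568/2⌋ = 2; lat ⌊2.1465/1⌋ = 2.
Subsquare: lon ⌊0.3568/0.0833333⌋ = 4 → e; lat ⌊0.1465/0.0416667⌋ = 3 → d.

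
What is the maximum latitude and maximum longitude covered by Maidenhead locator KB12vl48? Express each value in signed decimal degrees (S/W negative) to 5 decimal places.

-77.50417, 23.79167

Field K=10, B=1: +10·20° lon, +1·10° lat → SW at lon 20°, lat -80°.
Square 1, 2: +1·2° lon, +2·1° lat → SW at lon 22°, lat -78°.
Subsquare v=21, l=11: +21·0.0833333° lon, +11·0.0416667° lat → SW at lon 23.75°, lat -77.5417°.
Extended square 4, 8: +4·0.00833333° lon, +8·0.00416667° lat → SW at lon 23.7833°, lat -77.5083°.
Cell spans 0.00833333° lon × 0.00416667° lat. NE corner is SW corner plus one full cell.
latitude -77.50417, longitude 23.79167.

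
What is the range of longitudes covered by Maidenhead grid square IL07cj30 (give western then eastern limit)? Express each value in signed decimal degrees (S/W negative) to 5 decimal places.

-19.80833, -19.80000

Field I=8, L=11: +8·20° lon, +11·10° lat → SW at lon -20°, lat 20°.
Square 0, 7: +0·2° lon, +7·1° lat → SW at lon -20°, lat 27°.
Subsquare c=2, j=9: +2·0.0833333° lon, +9·0.0416667° lat → SW at lon -19.8333°, lat 27.375°.
Extended square 3, 0: +3·0.00833333° lon, +0·0.00416667° lat → SW at lon -19.8083°, lat 27.375°.
Cell spans 0.00833333° lon × 0.00416667° lat.
west -19.80833, east -19.80000.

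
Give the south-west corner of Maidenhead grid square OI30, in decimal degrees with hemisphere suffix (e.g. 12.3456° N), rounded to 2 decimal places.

10.00° S, 106.00° E

Field O=14, I=8: +14·20° lon, +8·10° lat → SW at lon 100°, lat -10°.
Square 3, 0: +3·2° lon, +0·1° lat → SW at lon 106°, lat -10°.
latitude 10.00° S, longitude 106.00° E.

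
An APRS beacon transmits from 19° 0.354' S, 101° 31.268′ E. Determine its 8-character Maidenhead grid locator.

Add 180° to longitude and 90° to latitude: 281.52113, 70.99410.
Field: 281.52113/20 → 14 → O, 70.99410/10 → 7 → H; chars OH.
Square: 1.52113/2 → 0, 0.99410/1 → 0; chars 00.
Subsquare: 1.52113/0.0833333 → 18 → s, 0.99410/0.0416667 → 23 → x; chars sx.
Extended square: 0.02113/0.00833333 → 2, 0.03577/0.00416667 → 8; chars 28.

OH00sx28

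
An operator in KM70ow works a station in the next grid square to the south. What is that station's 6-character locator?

KM70ov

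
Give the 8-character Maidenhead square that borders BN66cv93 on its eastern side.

Longitude extended square 9; +1 → 10, wraps to 0, carry into subsquare.
Longitude subsquare c = 2; +1 → 3 = d.
The latitude characters are unchanged.

BN66dv03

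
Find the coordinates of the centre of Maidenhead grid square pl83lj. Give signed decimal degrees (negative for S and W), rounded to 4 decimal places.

23.3958, 136.9583

Field P=15, L=11: +15·20° lon, +11·10° lat → SW at lon 120°, lat 20°.
Square 8, 3: +8·2° lon, +3·1° lat → SW at lon 136°, lat 23°.
Subsquare l=11, j=9: +11·0.0833333° lon, +9·0.0416667° lat → SW at lon 136.917°, lat 23.375°.
Cell spans 0.0833333° lon × 0.0416667° lat. Centre is SW corner plus half of each.
latitude 23.3958, longitude 136.9583.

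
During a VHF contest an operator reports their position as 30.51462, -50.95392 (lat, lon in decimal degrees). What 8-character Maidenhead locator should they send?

GM40mm53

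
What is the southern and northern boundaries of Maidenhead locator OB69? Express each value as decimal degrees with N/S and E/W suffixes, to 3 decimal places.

Field O=14, B=1: +14·20° lon, +1·10° lat → SW at lon 100°, lat -80°.
Square 6, 9: +6·2° lon, +9·1° lat → SW at lon 112°, lat -71°.
Cell spans 2° lon × 1° lat.
south 71.000° S, north 70.000° S.

71.000° S, 70.000° S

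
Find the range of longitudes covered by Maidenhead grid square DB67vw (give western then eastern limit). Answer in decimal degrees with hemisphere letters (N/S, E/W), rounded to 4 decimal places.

106.2500° W, 106.1667° W

Field D=3, B=1: +3·20° lon, +1·10° lat → SW at lon -120°, lat -80°.
Square 6, 7: +6·2° lon, +7·1° lat → SW at lon -108°, lat -73°.
Subsquare v=21, w=22: +21·0.0833333° lon, +22·0.0416667° lat → SW at lon -106.25°, lat -72.0833°.
Cell spans 0.0833333° lon × 0.0416667° lat.
west 106.2500° W, east 106.1667° W.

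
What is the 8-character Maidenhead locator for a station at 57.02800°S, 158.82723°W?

BD02ox03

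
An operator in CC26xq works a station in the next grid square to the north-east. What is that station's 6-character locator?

CC36ar

Longitude subsquare x = 23; +1 → 24, wraps to 0 = a, carry into square.
Longitude square 2; +1 → 3.
Latitude subsquare q = 16; +1 → 17 = r.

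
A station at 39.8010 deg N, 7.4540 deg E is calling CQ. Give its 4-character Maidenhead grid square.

Shift to the Maidenhead origin (180°W, 90°S): lon 187.45, lat 129.80.
Field: lon ⌊187.45/20⌋ = 9 → J; lat ⌊129.80/10⌋ = 12 → M.
Square: lon ⌊7.45/2⌋ = 3; lat ⌊9.80/1⌋ = 9.

JM39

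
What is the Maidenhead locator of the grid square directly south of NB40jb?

NB40ja

Latitude subsquare b = 1; −1 → 0 = a.
The longitude characters are unchanged.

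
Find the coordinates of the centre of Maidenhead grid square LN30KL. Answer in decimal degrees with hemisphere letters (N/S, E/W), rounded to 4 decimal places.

40.4792° N, 46.8750° E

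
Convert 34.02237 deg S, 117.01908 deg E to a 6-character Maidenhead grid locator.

OF85mx

Offset from 180°W / 90°S: lon 297.0191°, lat 55.9776°.
Field: lon ⌊297.0191/20⌋ = 14 → O; lat ⌊55.9776/10⌋ = 5 → F.
Square: lon ⌊17.0191/2⌋ = 8; lat ⌊5.9776/1⌋ = 5.
Subsquare: lon ⌊1.0191/0.0833333⌋ = 12 → m; lat ⌊0.9776/0.0416667⌋ = 23 → x.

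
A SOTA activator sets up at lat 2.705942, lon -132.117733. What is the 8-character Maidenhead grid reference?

CJ32wq59

Shift to the Maidenhead origin (180°W, 90°S): lon 47.88227, lat 92.70594.
Field: lon ⌊47.88227/20⌋ = 2 → C; lat ⌊92.70594/10⌋ = 9 → J.
Square: lon ⌊7.88227/2⌋ = 3; lat ⌊2.70594/1⌋ = 2.
Subsquare: lon ⌊1.88227/0.0833333⌋ = 22 → w; lat ⌊0.70594/0.0416667⌋ = 16 → q.
Extended square: lon ⌊0.04893/0.00833333⌋ = 5; lat ⌊0.03928/0.00416667⌋ = 9.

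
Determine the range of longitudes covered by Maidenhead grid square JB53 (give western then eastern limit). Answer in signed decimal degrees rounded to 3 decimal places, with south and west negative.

10.000, 12.000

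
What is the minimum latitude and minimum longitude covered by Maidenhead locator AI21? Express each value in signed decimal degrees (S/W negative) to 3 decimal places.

-9.000, -176.000

Field A=0, I=8: +0·20° lon, +8·10° lat → SW at lon -180°, lat -10°.
Square 2, 1: +2·2° lon, +1·1° lat → SW at lon -176°, lat -9°.
latitude -9.000, longitude -176.000.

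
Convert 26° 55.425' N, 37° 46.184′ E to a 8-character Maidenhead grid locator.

Add 180° to longitude and 90° to latitude: 217.76973, 116.92375.
Field: lon ⌊217.76973/20⌋ = 10 → K; lat ⌊116.92375/10⌋ = 11 → L.
Square: lon ⌊17.76973/2⌋ = 8; lat ⌊6.92375/1⌋ = 6.
Subsquare: lon ⌊1.76973/0.0833333⌋ = 21 → v; lat ⌊0.92375/0.0416667⌋ = 22 → w.
Extended square: lon ⌊0.01973/0.00833333⌋ = 2; lat ⌊0.00708/0.00416667⌋ = 1.

KL86vw21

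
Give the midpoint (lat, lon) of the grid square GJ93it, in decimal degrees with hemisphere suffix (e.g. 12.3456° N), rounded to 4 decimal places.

Field G=6, J=9: +6·20° lon, +9·10° lat → SW at lon -60°, lat 0°.
Square 9, 3: +9·2° lon, +3·1° lat → SW at lon -42°, lat 3°.
Subsquare i=8, t=19: +8·0.0833333° lon, +19·0.0416667° lat → SW at lon -41.3333°, lat 3.79167°.
Cell spans 0.0833333° lon × 0.0416667° lat. Centre is SW corner plus half of each.
latitude 3.8125° N, longitude 41.2917° W.

3.8125° N, 41.2917° W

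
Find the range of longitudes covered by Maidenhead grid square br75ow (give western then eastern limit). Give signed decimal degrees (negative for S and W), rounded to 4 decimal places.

-144.8333, -144.7500

Field B=1, R=17: +1·20° lon, +17·10° lat → SW at lon -160°, lat 80°.
Square 7, 5: +7·2° lon, +5·1° lat → SW at lon -146°, lat 85°.
Subsquare o=14, w=22: +14·0.0833333° lon, +22·0.0416667° lat → SW at lon -144.833°, lat 85.9167°.
Cell spans 0.0833333° lon × 0.0416667° lat.
west -144.8333, east -144.7500.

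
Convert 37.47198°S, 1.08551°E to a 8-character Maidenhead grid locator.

JF02nm06

Add 180° to longitude and 90° to latitude: 181.08551, 52.52802.
Field: 181.08551/20 → 9 → J, 52.52802/10 → 5 → F; chars JF.
Square: 1.08551/2 → 0, 2.52802/1 → 2; chars 02.
Subsquare: 1.08551/0.0833333 → 13 → n, 0.52802/0.0416667 → 12 → m; chars nm.
Extended square: 0.00218/0.00833333 → 0, 0.02802/0.00416667 → 6; chars 06.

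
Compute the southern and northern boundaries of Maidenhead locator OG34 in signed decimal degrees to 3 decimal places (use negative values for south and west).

-26.000, -25.000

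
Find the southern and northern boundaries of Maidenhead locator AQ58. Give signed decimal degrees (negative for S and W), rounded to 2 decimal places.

Field A=0, Q=16: +0·20° lon, +16·10° lat → SW at lon -180°, lat 70°.
Square 5, 8: +5·2° lon, +8·1° lat → SW at lon -170°, lat 78°.
Cell spans 2° lon × 1° lat.
south 78.00, north 79.00.

78.00, 79.00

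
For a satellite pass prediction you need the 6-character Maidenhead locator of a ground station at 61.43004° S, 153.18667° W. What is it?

BC38jn

Shift to the Maidenhead origin (180°W, 90°S): lon 26.8133, lat 28.5700.
Field: 26.8133/20 → 1 → B, 28.5700/10 → 2 → C; chars BC.
Square: 6.8133/2 → 3, 8.5700/1 → 8; chars 38.
Subsquare: 0.8133/0.0833333 → 9 → j, 0.5700/0.0416667 → 13 → n; chars jn.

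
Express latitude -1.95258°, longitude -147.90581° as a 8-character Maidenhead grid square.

Shift to the Maidenhead origin (180°W, 90°S): lon 32.09419, lat 88.04742.
Field: lon ⌊32.09419/20⌋ = 1 → B; lat ⌊88.04742/10⌋ = 8 → I.
Square: lon ⌊12.09419/2⌋ = 6; lat ⌊8.04742/1⌋ = 8.
Subsquare: lon ⌊0.09419/0.0833333⌋ = 1 → b; lat ⌊0.04742/0.0416667⌋ = 1 → b.
Extended square: lon ⌊0.01086/0.00833333⌋ = 1; lat ⌊0.00575/0.00416667⌋ = 1.

BI68bb11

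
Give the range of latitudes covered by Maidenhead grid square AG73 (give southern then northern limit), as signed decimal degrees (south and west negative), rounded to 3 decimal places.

Field A=0, G=6: +0·20° lon, +6·10° lat → SW at lon -180°, lat -30°.
Square 7, 3: +7·2° lon, +3·1° lat → SW at lon -166°, lat -27°.
Cell spans 2° lon × 1° lat.
south -27.000, north -26.000.

-27.000, -26.000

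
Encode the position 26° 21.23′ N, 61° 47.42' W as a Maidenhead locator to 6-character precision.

FL96ci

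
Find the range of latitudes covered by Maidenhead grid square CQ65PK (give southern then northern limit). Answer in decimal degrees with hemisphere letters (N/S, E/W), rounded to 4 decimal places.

Field C=2, Q=16: +2·20° lon, +16·10° lat → SW at lon -140°, lat 70°.
Square 6, 5: +6·2° lon, +5·1° lat → SW at lon -128°, lat 75°.
Subsquare p=15, k=10: +15·0.0833333° lon, +10·0.0416667° lat → SW at lon -126.75°, lat 75.4167°.
Cell spans 0.0833333° lon × 0.0416667° lat.
south 75.4167° N, north 75.4583° N.

75.4167° N, 75.4583° N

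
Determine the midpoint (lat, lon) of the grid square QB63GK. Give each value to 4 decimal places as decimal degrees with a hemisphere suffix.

Field Q=16, B=1: +16·20° lon, +1·10° lat → SW at lon 140°, lat -80°.
Square 6, 3: +6·2° lon, +3·1° lat → SW at lon 152°, lat -77°.
Subsquare g=6, k=10: +6·0.0833333° lon, +10·0.0416667° lat → SW at lon 152.5°, lat -76.5833°.
Cell spans 0.0833333° lon × 0.0416667° lat. Centre is SW corner plus half of each.
latitude 76.5625° S, longitude 152.5417° E.

76.5625° S, 152.5417° E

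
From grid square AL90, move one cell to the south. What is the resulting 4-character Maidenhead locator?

AK99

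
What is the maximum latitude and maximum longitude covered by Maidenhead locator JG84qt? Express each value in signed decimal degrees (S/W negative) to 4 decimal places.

-25.1667, 17.4167

Field J=9, G=6: +9·20° lon, +6·10° lat → SW at lon 0°, lat -30°.
Square 8, 4: +8·2° lon, +4·1° lat → SW at lon 16°, lat -26°.
Subsquare q=16, t=19: +16·0.0833333° lon, +19·0.0416667° lat → SW at lon 17.3333°, lat -25.2083°.
Cell spans 0.0833333° lon × 0.0416667° lat. NE corner is SW corner plus one full cell.
latitude -25.1667, longitude 17.4167.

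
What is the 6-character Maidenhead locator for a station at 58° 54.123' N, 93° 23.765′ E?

Add 180° to longitude and 90° to latitude: 273.3961, 148.9021.
Field: 273.3961/20 → 13 → N, 148.9021/10 → 14 → O; chars NO.
Square: 13.3961/2 → 6, 8.9021/1 → 8; chars 68.
Subsquare: 1.3961/0.0833333 → 16 → q, 0.9021/0.0416667 → 21 → v; chars qv.

NO68qv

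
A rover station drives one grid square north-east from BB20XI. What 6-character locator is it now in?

BB30aj

Longitude subsquare x = 23; +1 → 24, wraps to 0 = a, carry into square.
Longitude square 2; +1 → 3.
Latitude subsquare i = 8; +1 → 9 = j.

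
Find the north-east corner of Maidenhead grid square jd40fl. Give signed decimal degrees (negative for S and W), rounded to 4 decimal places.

-59.5000, 8.5000

Field J=9, D=3: +9·20° lon, +3·10° lat → SW at lon 0°, lat -60°.
Square 4, 0: +4·2° lon, +0·1° lat → SW at lon 8°, lat -60°.
Subsquare f=5, l=11: +5·0.0833333° lon, +11·0.0416667° lat → SW at lon 8.41667°, lat -59.5417°.
Cell spans 0.0833333° lon × 0.0416667° lat. NE corner is SW corner plus one full cell.
latitude -59.5000, longitude 8.5000.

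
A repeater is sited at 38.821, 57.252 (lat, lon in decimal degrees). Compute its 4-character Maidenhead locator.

Shift to the Maidenhead origin (180°W, 90°S): lon 237.25, lat 128.82.
Field: lon ⌊237.25/20⌋ = 11 → L; lat ⌊128.82/10⌋ = 12 → M.
Square: lon ⌊17.25/2⌋ = 8; lat ⌊8.82/1⌋ = 8.

LM88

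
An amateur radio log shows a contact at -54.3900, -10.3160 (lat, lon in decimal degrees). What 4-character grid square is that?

ID45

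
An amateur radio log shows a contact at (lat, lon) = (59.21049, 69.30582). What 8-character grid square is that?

Shift to the Maidenhead origin (180°W, 90°S): lon 249.30582, lat 149.21049.
Field (20°×10°, letters A–R): 249.30582/20 → 12 → M, 149.21049/10 → 14 → O; chars MO.
Square (2°×1°, digits 0–9): 9.30582/2 → 4, 9.21049/1 → 9; chars 49.
Subsquare (5′×2.5′, letters a–x): 1.30582/0.0833333 → 15 → p, 0.21049/0.0416667 → 5 → f; chars pf.
Extended square (30″×15″, digits 0–9): 0.05582/0.00833333 → 6, 0.00216/0.00416667 → 0; chars 60.

MO49pf60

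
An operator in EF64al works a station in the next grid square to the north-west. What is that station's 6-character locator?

EF54xm

Longitude subsquare a = 0; −1 → -1, wraps to 23 = x, carry into square.
Longitude square 6; −1 → 5.
Latitude subsquare l = 11; +1 → 12 = m.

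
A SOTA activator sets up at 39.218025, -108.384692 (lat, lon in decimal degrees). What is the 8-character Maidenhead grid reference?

Shift to the Maidenhead origin (180°W, 90°S): lon 71.61531, lat 129.21803.
Field: lon ⌊71.61531/20⌋ = 3 → D; lat ⌊129.21803/10⌋ = 12 → M.
Square: lon ⌊11.61531/2⌋ = 5; lat ⌊9.21803/1⌋ = 9.
Subsquare: lon ⌊1.61531/0.0833333⌋ = 19 → t; lat ⌊0.21803/0.0416667⌋ = 5 → f.
Extended square: lon ⌊0.03197/0.00833333⌋ = 3; lat ⌊0.00969/0.00416667⌋ = 2.

DM59tf32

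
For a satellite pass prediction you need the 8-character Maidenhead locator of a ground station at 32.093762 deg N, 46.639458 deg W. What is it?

GM62qc32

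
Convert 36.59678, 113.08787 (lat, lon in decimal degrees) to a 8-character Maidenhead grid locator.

OM66no03

Shift to the Maidenhead origin (180°W, 90°S): lon 293.08787, lat 126.59678.
Field: 293.08787/20 → 14 → O, 126.59678/10 → 12 → M; chars OM.
Square: 13.08787/2 → 6, 6.59678/1 → 6; chars 66.
Subsquare: 1.08787/0.0833333 → 13 → n, 0.59678/0.0416667 → 14 → o; chars no.
Extended square: 0.00454/0.00833333 → 0, 0.01345/0.00416667 → 3; chars 03.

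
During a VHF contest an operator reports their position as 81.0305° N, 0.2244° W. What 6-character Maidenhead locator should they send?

IR91va

Offset from 180°W / 90°S: lon 179.7756°, lat 171.0305°.
Field: 179.7756/20 → 8 → I, 171.0305/10 → 17 → R; chars IR.
Square: 19.7756/2 → 9, 1.0305/1 → 1; chars 91.
Subsquare: 1.7756/0.0833333 → 21 → v, 0.0305/0.0416667 → 0 → a; chars va.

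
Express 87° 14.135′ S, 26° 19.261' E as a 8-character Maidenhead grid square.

KA32ds83

Add 180° to longitude and 90° to latitude: 206.32102, 2.76442.
Field (20°×10°, letters A–R): 206.32102/20 → 10 → K, 2.76442/10 → 0 → A; chars KA.
Square (2°×1°, digits 0–9): 6.32102/2 → 3, 2.76442/1 → 2; chars 32.
Subsquare (5′×2.5′, letters a–x): 0.32102/0.0833333 → 3 → d, 0.76442/0.0416667 → 18 → s; chars ds.
Extended square (30″×15″, digits 0–9): 0.07102/0.00833333 → 8, 0.01442/0.00416667 → 3; chars 83.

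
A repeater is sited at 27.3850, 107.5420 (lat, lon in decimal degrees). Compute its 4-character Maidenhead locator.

Add 180° to longitude and 90° to latitude: 287.54, 117.39.
Field: lon ⌊287.54/20⌋ = 14 → O; lat ⌊117.39/10⌋ = 11 → L.
Square: lon ⌊7.54/2⌋ = 3; lat ⌊7.39/1⌋ = 7.

OL37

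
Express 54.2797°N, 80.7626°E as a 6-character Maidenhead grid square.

Shift to the Maidenhead origin (180°W, 90°S): lon 260.7626, lat 144.2797.
Field (20°×10°, letters A–R): lon ⌊260.7626/20⌋ = 13 → N; lat ⌊144.2797/10⌋ = 14 → O.
Square (2°×1°, digits 0–9): lon ⌊0.7626/2⌋ = 0; lat ⌊4.2797/1⌋ = 4.
Subsquare (5′×2.5′, letters a–x): lon ⌊0.7626/0.0833333⌋ = 9 → j; lat ⌊0.2797/0.0416667⌋ = 6 → g.

NO04jg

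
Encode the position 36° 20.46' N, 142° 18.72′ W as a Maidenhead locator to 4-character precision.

Shift to the Maidenhead origin (180°W, 90°S): lon 37.69, lat 126.34.
Field (20°×10°, letters A–R): 37.69/20 → 1 → B, 126.34/10 → 12 → M; chars BM.
Square (2°×1°, digits 0–9): 17.69/2 → 8, 6.34/1 → 6; chars 86.

BM86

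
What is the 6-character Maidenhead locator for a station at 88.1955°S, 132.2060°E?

PA61ct

Offset from 180°W / 90°S: lon 312.2060°, lat 1.8045°.
Field (20°×10°, letters A–R): 312.2060/20 → 15 → P, 1.8045/10 → 0 → A; chars PA.
Square (2°×1°, digits 0–9): 12.2060/2 → 6, 1.8045/1 → 1; chars 61.
Subsquare (5′×2.5′, letters a–x): 0.2060/0.0833333 → 2 → c, 0.8045/0.0416667 → 19 → t; chars ct.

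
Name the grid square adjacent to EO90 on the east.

Longitude square 9; +1 → 10, wraps to 0, carry into field.
Longitude field E = 4; +1 → 5 = F.
The latitude characters are unchanged.

FO00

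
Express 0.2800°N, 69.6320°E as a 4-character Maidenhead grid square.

MJ40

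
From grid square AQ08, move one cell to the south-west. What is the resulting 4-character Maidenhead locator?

RQ97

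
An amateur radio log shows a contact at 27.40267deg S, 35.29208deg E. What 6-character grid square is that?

KG72po

Shift to the Maidenhead origin (180°W, 90°S): lon 215.2921, lat 62.5973.
Field: 215.2921/20 → 10 → K, 62.5973/10 → 6 → G; chars KG.
Square: 15.2921/2 → 7, 2.5973/1 → 2; chars 72.
Subsquare: 1.2921/0.0833333 → 15 → p, 0.5973/0.0416667 → 14 → o; chars po.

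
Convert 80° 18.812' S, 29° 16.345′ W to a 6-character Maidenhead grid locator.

Shift to the Maidenhead origin (180°W, 90°S): lon 150.7276, lat 9.6865.
Field: 150.7276/20 → 7 → H, 9.6865/10 → 0 → A; chars HA.
Square: 10.7276/2 → 5, 9.6865/1 → 9; chars 59.
Subsquare: 0.7276/0.0833333 → 8 → i, 0.6865/0.0416667 → 16 → q; chars iq.

HA59iq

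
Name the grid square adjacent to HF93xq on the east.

Longitude subsquare x = 23; +1 → 24, wraps to 0 = a, carry into square.
Longitude square 9; +1 → 10, wraps to 0, carry into field.
Longitude field H = 7; +1 → 8 = I.
The latitude characters are unchanged.

IF03aq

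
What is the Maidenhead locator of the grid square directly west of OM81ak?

Longitude subsquare a = 0; −1 → -1, wraps to 23 = x, carry into square.
Longitude square 8; −1 → 7.
The latitude characters are unchanged.

OM71xk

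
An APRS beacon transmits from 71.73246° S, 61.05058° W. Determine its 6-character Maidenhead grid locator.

FB98lg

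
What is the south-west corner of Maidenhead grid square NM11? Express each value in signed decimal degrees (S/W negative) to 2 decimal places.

31.00, 82.00

Field N=13, M=12: +13·20° lon, +12·10° lat → SW at lon 80°, lat 30°.
Square 1, 1: +1·2° lon, +1·1° lat → SW at lon 82°, lat 31°.
latitude 31.00, longitude 82.00.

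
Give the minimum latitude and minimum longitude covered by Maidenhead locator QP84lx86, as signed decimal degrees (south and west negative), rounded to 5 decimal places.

64.98333, 156.98333

Field Q=16, P=15: +16·20° lon, +15·10° lat → SW at lon 140°, lat 60°.
Square 8, 4: +8·2° lon, +4·1° lat → SW at lon 156°, lat 64°.
Subsquare l=11, x=23: +11·0.0833333° lon, +23·0.0416667° lat → SW at lon 156.917°, lat 64.9583°.
Extended square 8, 6: +8·0.00833333° lon, +6·0.00416667° lat → SW at lon 156.983°, lat 64.9833°.
latitude 64.98333, longitude 156.98333.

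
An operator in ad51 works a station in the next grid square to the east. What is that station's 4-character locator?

Longitude square 5; +1 → 6.
The latitude characters are unchanged.

AD61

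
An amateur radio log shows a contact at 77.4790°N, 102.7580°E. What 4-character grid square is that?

OQ17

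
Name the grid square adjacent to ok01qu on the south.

Latitude subsquare u = 20; −1 → 19 = t.
The longitude characters are unchanged.

OK01qt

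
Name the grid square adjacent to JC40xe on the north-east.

Longitude subsquare x = 23; +1 → 24, wraps to 0 = a, carry into square.
Longitude square 4; +1 → 5.
Latitude subsquare e = 4; +1 → 5 = f.

JC50af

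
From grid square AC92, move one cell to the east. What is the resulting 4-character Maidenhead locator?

Longitude square 9; +1 → 10, wraps to 0, carry into field.
Longitude field A = 0; +1 → 1 = B.
The latitude characters are unchanged.

BC02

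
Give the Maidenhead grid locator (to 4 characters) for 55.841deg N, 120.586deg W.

Add 180° to longitude and 90° to latitude: 59.41, 145.84.
Field: lon ⌊59.41/20⌋ = 2 → C; lat ⌊145.84/10⌋ = 14 → O.
Square: lon ⌊19.41/2⌋ = 9; lat ⌊5.84/1⌋ = 5.

CO95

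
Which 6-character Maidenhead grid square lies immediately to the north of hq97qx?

HQ98qa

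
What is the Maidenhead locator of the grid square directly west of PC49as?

PC39xs

Longitude subsquare a = 0; −1 → -1, wraps to 23 = x, carry into square.
Longitude square 4; −1 → 3.
The latitude characters are unchanged.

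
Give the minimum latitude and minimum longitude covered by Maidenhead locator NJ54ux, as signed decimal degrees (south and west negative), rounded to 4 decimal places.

Field N=13, J=9: +13·20° lon, +9·10° lat → SW at lon 80°, lat 0°.
Square 5, 4: +5·2° lon, +4·1° lat → SW at lon 90°, lat 4°.
Subsquare u=20, x=23: +20·0.0833333° lon, +23·0.0416667° lat → SW at lon 91.6667°, lat 4.95833°.
latitude 4.9583, longitude 91.6667.

4.9583, 91.6667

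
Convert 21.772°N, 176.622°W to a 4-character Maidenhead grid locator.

AL11

Add 180° to longitude and 90° to latitude: 3.38, 111.77.
Field: lon ⌊3.38/20⌋ = 0 → A; lat ⌊111.77/10⌋ = 11 → L.
Square: lon ⌊3.38/2⌋ = 1; lat ⌊1.77/1⌋ = 1.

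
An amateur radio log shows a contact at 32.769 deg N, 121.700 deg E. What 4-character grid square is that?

PM02

Add 180° to longitude and 90° to latitude: 301.70, 122.77.
Field: 301.70/20 → 15 → P, 122.77/10 → 12 → M; chars PM.
Square: 1.70/2 → 0, 2.77/1 → 2; chars 02.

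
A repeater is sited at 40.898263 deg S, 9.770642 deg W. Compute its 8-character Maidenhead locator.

IE59cc74

Offset from 180°W / 90°S: lon 170.22936°, lat 49.10174°.
Field: 170.22936/20 → 8 → I, 49.10174/10 → 4 → E; chars IE.
Square: 10.22936/2 → 5, 9.10174/1 → 9; chars 59.
Subsquare: 0.22936/0.0833333 → 2 → c, 0.10174/0.0416667 → 2 → c; chars cc.
Extended square: 0.06269/0.00833333 → 7, 0.01840/0.00416667 → 4; chars 74.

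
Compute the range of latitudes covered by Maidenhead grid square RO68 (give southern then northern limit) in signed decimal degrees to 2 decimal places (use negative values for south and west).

Field R=17, O=14: +17·20° lon, +14·10° lat → SW at lon 160°, lat 50°.
Square 6, 8: +6·2° lon, +8·1° lat → SW at lon 172°, lat 58°.
Cell spans 2° lon × 1° lat.
south 58.00, north 59.00.

58.00, 59.00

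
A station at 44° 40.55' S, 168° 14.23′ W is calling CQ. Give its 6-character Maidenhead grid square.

Shift to the Maidenhead origin (180°W, 90°S): lon 11.7628, lat 45.3242.
Field: lon ⌊11.7628/20⌋ = 0 → A; lat ⌊45.3242/10⌋ = 4 → E.
Square: lon ⌊11.7628/2⌋ = 5; lat ⌊5.3242/1⌋ = 5.
Subsquare: lon ⌊1.7628/0.0833333⌋ = 21 → v; lat ⌊0.3242/0.0416667⌋ = 7 → h.

AE55vh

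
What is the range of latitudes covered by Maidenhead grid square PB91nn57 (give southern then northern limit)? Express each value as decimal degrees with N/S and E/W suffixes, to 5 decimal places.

Field P=15, B=1: +15·20° lon, +1·10° lat → SW at lon 120°, lat -80°.
Square 9, 1: +9·2° lon, +1·1° lat → SW at lon 138°, lat -79°.
Subsquare n=13, n=13: +13·0.0833333° lon, +13·0.0416667° lat → SW at lon 139.083°, lat -78.4583°.
Extended square 5, 7: +5·0.00833333° lon, +7·0.00416667° lat → SW at lon 139.125°, lat -78.4292°.
Cell spans 0.00833333° lon × 0.00416667° lat.
south 78.42917° S, north 78.42500° S.

78.42917° S, 78.42500° S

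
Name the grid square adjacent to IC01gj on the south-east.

IC01hi

Longitude subsquare g = 6; +1 → 7 = h.
Latitude subsquare j = 9; −1 → 8 = i.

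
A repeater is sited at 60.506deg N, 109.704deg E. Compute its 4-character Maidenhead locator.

OP40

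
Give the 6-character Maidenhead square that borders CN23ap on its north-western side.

CN13xq

Longitude subsquare a = 0; −1 → -1, wraps to 23 = x, carry into square.
Longitude square 2; −1 → 1.
Latitude subsquare p = 15; +1 → 16 = q.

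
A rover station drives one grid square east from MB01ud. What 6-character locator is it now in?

MB01vd

Longitude subsquare u = 20; +1 → 21 = v.
The latitude characters are unchanged.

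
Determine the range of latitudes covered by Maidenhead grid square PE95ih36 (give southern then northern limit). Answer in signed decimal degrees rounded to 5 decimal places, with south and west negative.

-44.68333, -44.67917

Field P=15, E=4: +15·20° lon, +4·10° lat → SW at lon 120°, lat -50°.
Square 9, 5: +9·2° lon, +5·1° lat → SW at lon 138°, lat -45°.
Subsquare i=8, h=7: +8·0.0833333° lon, +7·0.0416667° lat → SW at lon 138.667°, lat -44.7083°.
Extended square 3, 6: +3·0.00833333° lon, +6·0.00416667° lat → SW at lon 138.692°, lat -44.6833°.
Cell spans 0.00833333° lon × 0.00416667° lat.
south -44.68333, north -44.67917.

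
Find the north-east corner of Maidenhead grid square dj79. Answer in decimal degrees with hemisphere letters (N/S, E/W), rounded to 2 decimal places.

10.00° N, 104.00° W

Field D=3, J=9: +3·20° lon, +9·10° lat → SW at lon -120°, lat 0°.
Square 7, 9: +7·2° lon, +9·1° lat → SW at lon -106°, lat 9°.
Cell spans 2° lon × 1° lat. NE corner is SW corner plus one full cell.
latitude 10.00° N, longitude 104.00° W.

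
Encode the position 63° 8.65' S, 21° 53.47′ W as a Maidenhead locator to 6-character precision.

HC96bu

Offset from 180°W / 90°S: lon 158.1088°, lat 26.8558°.
Field: lon ⌊158.1088/20⌋ = 7 → H; lat ⌊26.8558/10⌋ = 2 → C.
Square: lon ⌊18.1088/2⌋ = 9; lat ⌊6.8558/1⌋ = 6.
Subsquare: lon ⌊0.1088/0.0833333⌋ = 1 → b; lat ⌊0.8558/0.0416667⌋ = 20 → u.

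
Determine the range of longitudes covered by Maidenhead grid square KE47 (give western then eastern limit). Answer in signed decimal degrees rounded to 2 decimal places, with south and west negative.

Field K=10, E=4: +10·20° lon, +4·10° lat → SW at lon 20°, lat -50°.
Square 4, 7: +4·2° lon, +7·1° lat → SW at lon 28°, lat -43°.
Cell spans 2° lon × 1° lat.
west 28.00, east 30.00.

28.00, 30.00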